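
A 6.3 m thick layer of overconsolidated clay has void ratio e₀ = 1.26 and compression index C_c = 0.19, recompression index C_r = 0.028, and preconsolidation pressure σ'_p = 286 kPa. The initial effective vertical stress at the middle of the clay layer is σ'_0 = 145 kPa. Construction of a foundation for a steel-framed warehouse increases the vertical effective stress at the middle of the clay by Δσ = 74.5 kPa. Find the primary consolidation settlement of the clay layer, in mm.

S_c ≈ 14.1 mm

Final effective stress: σ'_f = 145 + 74.5 = 219.5 kPa.
σ'_f = 219.5 ≤ σ'_p = 286 kPa, so the clay remains overconsolidated and only the recompression index applies:
S_c = C_r·H/(1+e₀)·log₁₀(σ'_f/σ'_0) = 0.028×6.3/2.26×log₁₀(219.5/145)
    = 0.078053 × 0.18007 = 0.01405 m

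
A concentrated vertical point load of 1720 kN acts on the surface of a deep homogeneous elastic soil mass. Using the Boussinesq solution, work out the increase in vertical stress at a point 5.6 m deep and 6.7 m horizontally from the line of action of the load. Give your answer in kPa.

Δσ_z ≈ 2.84 kPa

Boussinesq vertical stress below a point load on an elastic half-space:
Δσ_z = 3P/(2πz²) · [1 + (r/z)²]^(−5/2)
r/z = 6.7/5.6 = 1.1964; [1+(r/z)²]^(−5/2) = 0.10848.
Δσ_z = 3×1720/(2π×5.6²) × 0.10848 = 26.187 × 0.10848 = 2.841 kPa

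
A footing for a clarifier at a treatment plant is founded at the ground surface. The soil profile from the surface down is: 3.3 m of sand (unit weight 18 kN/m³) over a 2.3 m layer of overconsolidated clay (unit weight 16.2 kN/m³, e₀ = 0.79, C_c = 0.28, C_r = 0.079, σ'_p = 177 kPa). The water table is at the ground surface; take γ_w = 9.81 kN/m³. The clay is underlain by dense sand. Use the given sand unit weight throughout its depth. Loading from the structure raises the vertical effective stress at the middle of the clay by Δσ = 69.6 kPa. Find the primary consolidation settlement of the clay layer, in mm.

S_c ≈ 48.8 mm

Mid-depth of clay below the ground surface: z = 3.3 + 2.3/2 = 4.45 m.
Total vertical stress at mid-clay: σ_v = 18×3.3 + 16.2×1.15 = 78.03 kPa.
Pore pressure: u = 9.81×(4.45 − 0) = 43.655 kPa.
Initial effective stress: σ'_0 = σ_v − u = 78.03 − 43.655 = 34.375 kPa.
Final effective stress: σ'_f = 34.375 + 69.6 = 103.97 kPa.
σ'_f = 103.97 ≤ σ'_p = 177 kPa, so the clay remains overconsolidated and only the recompression index applies:
S_c = C_r·H/(1+e₀)·log₁₀(σ'_f/σ'_0) = 0.079×2.3/1.79×log₁₀(103.97/34.375)
    = 0.10151 × 0.48067 = 0.04879 m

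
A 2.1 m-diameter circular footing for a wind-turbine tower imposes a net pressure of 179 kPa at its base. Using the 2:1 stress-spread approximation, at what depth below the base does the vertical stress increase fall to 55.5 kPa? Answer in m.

z ≈ 1.67 m

2:1 spreading — at depth z the loaded area has grown by z in each plan dimension:
qD²/(D+z)² = Δσ_z ⇒ z = D(√(q/Δσ_z) − 1) = 2.1×(√(179/55.5) − 1) = 1.671 m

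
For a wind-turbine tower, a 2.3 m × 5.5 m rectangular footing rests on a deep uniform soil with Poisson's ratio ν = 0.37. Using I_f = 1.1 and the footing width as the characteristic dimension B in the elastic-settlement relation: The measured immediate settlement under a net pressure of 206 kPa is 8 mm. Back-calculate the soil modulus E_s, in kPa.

S_e = q·B·(1−ν²)/E_s · I_f  ⇒  E_s = q·B·(1−ν²)·I_f / S_e.
E_s = 206 × 2.3 × 0.8631 × 1.1 / 0.008 = 56230 kPa

E_s ≈ 56200 kPa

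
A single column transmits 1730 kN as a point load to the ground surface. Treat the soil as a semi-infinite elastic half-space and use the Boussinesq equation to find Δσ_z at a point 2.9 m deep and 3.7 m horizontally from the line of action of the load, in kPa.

Boussinesq vertical stress below a point load on an elastic half-space:
Δσ_z = 3P/(2πz²) · [1 + (r/z)²]^(−5/2)
r/z = 3.7/2.9 = 1.2759; [1+(r/z)²]^(−5/2) = 0.089332.
Δσ_z = 3×1730/(2π×2.9²) × 0.089332 = 98.218 × 0.089332 = 8.774 kPa

Δσ_z ≈ 8.77 kPa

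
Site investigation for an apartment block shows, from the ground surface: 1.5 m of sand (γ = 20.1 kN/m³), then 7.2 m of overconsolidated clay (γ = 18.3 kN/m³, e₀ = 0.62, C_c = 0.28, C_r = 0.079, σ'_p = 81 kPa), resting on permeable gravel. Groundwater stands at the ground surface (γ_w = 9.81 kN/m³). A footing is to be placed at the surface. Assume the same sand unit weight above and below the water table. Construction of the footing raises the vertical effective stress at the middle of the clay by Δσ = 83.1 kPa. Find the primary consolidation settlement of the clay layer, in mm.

S_c ≈ 338 mm

Mid-depth of clay below the ground surface: z = 1.5 + 7.2/2 = 5.1 m.
Total vertical stress at mid-clay: σ_v = 20.1×1.5 + 18.3×3.6 = 96.03 kPa.
Pore pressure: u = 9.81×(5.1 − 0) = 50.031 kPa.
Initial effective stress: σ'_0 = σ_v − u = 96.03 − 50.031 = 45.999 kPa.
Final effective stress: σ'_f = 45.999 + 83.1 = 129.1 kPa.
σ'_f = 129.1 > σ'_p = 81 kPa, so the stress path crosses the preconsolidation pressure — recompression up to σ'_p, then virgin compression beyond:
S_c = H/(1+e₀)·[C_r·log₁₀(σ'_p/σ'_0) + C_c·log₁₀(σ'_f/σ'_p)]
    = 7.2/1.62 × [0.079×log₁₀(81/45.999) + 0.28×log₁₀(129.1/81)]
    = 4.4444 × [0.019413 + 0.056684] = 0.3382 m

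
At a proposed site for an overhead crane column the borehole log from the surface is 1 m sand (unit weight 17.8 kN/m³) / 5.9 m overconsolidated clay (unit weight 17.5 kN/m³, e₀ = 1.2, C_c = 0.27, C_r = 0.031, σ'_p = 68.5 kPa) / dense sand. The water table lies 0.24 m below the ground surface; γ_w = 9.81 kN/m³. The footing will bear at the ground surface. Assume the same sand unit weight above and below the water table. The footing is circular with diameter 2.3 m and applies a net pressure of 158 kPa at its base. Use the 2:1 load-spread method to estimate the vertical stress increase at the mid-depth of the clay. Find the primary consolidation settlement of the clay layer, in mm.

S_c ≈ 18 mm

Mid-depth of clay below the ground surface: z = 1 + 5.9/2 = 3.95 m.
Total vertical stress at mid-clay: σ_v = 17.8×1 + 17.5×2.95 = 69.425 kPa.
Pore pressure: u = 9.81×(3.95 − 0.24) = 36.395 kPa.
Initial effective stress: σ'_0 = σ_v − u = 69.425 − 36.395 = 33.03 kPa.
Stress increase at mid-clay by the 2:1 spreading method:
Δσ ≈ qD²/(D+z)² = 158×2.3²/(2.3+3.95)² = 21.397 kPa
Final effective stress: σ'_f = 33.03 + 21.397 = 54.427 kPa.
σ'_f = 54.427 ≤ σ'_p = 68.5 kPa, so the clay remains overconsolidated and only the recompression index applies:
S_c = C_r·H/(1+e₀)·log₁₀(σ'_f/σ'_0) = 0.031×5.9/2.2×log₁₀(54.427/33.03)
    = 0.083136 × 0.21691 = 0.01803 m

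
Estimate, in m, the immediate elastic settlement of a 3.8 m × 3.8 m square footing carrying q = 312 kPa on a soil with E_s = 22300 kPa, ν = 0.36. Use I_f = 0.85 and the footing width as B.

S_e ≈ 0.0393 m

Immediate (elastic) settlement: S_e = q·B·(1−ν²)/E_s · I_f.
S_e = 312 × 3.8 × (1 − 0.36²) / 22300 × 0.85
    = 312 × 3.8 × 0.8704 / 22300 × 0.85
    = 0.03933 m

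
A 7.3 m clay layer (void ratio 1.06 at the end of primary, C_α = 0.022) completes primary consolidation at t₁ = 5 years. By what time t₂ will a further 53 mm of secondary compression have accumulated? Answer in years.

t₂ ≈ 23.9 years

S_s = C_α·H/(1+e_p)·log₁₀(t₂/t₁) ⇒ log₁₀(t₂/t₁) = S_s·(1+e_p)/(C_α·H).
log₁₀(t₂/t₁) = 0.053 × (1+1.06) / (0.022×7.3) = 0.6798
t₂ = t₁ × 10^0.6798 = 5 × 4.784 = 23.92 years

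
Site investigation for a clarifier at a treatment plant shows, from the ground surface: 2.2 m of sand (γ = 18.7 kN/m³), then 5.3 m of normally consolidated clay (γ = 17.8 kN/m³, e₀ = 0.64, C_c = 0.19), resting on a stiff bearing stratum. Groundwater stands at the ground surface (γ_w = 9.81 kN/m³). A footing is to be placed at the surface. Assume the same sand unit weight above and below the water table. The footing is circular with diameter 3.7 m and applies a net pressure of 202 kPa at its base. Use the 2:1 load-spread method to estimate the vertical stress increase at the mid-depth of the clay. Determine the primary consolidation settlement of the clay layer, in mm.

S_c ≈ 175 mm

Mid-depth of clay below the ground surface: z = 2.2 + 5.3/2 = 4.85 m.
Total vertical stress at mid-clay: σ_v = 18.7×2.2 + 17.8×2.65 = 88.31 kPa.
Pore pressure: u = 9.81×(4.85 − 0) = 47.578 kPa.
Initial effective stress: σ'_0 = σ_v − u = 88.31 − 47.578 = 40.732 kPa.
Stress increase at mid-clay by the 2:1 spreading method:
Δσ ≈ qD²/(D+z)² = 202×3.7²/(3.7+4.85)² = 37.829 kPa
Final effective stress: σ'_f = σ'_0 + Δσ = 40.732 + 37.829 = 78.561 kPa.
Normally consolidated clay, so the full stress increment lies on the virgin compression line:
S_c = C_c·H/(1+e₀)·log₁₀(σ'_f/σ'_0) = 0.19×5.3/(1+0.64)×log₁₀(78.561/40.732)
    = 0.61402 × 0.28527 = 0.1752 m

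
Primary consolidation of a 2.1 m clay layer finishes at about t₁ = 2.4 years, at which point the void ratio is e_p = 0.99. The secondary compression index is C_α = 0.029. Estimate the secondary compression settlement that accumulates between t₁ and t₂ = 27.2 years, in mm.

Secondary compression: S_s = C_α·H/(1+e_p)·log₁₀(t₂/t₁)
S_s = 0.029×2.1/(1+0.99)×log₁₀(27.2/2.4)
    = 0.0306 × 1.054 = 0.03227 m

S_s ≈ 32.3 mm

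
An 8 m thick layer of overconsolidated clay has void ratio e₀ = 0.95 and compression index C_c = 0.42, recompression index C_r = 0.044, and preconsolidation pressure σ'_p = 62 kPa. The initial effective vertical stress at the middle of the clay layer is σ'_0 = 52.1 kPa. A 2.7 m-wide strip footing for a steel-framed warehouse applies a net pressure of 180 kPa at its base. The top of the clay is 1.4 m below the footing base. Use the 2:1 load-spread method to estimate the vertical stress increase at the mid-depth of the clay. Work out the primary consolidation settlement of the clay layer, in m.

S_c ≈ 0.457 m

Mid-depth of clay below the footing base: z = 1.4 + 8/2 = 5.4 m.
Stress increase at mid-clay by the 2:1 spreading method:
Δσ = qB/(B+z) = 180×2.7/(2.7+5.4) = 60 kPa
Final effective stress: σ'_f = 52.1 + 60 = 112.1 kPa.
σ'_f = 112.1 > σ'_p = 62 kPa, so the stress path crosses the preconsolidation pressure — recompression up to σ'_p, then virgin compression beyond:
S_c = H/(1+e₀)·[C_r·log₁₀(σ'_p/σ'_0) + C_c·log₁₀(σ'_f/σ'_p)]
    = 8/1.95 × [0.044×log₁₀(62/52.1) + 0.42×log₁₀(112.1/62)]
    = 4.1026 × [0.0033244 + 0.10803] = 0.4568 m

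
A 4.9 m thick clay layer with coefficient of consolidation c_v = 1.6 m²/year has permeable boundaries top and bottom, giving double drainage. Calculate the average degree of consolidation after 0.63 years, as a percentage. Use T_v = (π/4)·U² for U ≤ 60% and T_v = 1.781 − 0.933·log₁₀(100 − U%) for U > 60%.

Drainage path length: H_d = H/2 = 2.45 m (double drainage).
T_v = c_v·t/H_d² = 1.6×0.63/2.45² = 0.16793.
T_v = 0.16793 corresponds to the U ≤ 60% branch:
U = √(4T_v/π) = 0.4624

U ≈ 46.2 %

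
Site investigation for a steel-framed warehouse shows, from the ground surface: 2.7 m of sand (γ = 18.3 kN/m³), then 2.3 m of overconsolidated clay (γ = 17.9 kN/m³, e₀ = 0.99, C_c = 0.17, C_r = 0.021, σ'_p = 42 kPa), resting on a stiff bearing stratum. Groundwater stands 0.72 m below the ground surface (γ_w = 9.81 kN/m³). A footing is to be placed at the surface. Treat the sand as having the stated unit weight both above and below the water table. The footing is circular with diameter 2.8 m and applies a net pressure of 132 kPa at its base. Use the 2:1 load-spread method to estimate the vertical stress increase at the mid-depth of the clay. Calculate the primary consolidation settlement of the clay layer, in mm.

Mid-depth of clay below the ground surface: z = 2.7 + 2.3/2 = 3.85 m.
Total vertical stress at mid-clay: σ_v = 18.3×2.7 + 17.9×1.15 = 69.995 kPa.
Pore pressure: u = 9.81×(3.85 − 0.72) = 30.705 kPa.
Initial effective stress: σ'_0 = σ_v − u = 69.995 − 30.705 = 39.29 kPa.
Stress increase at mid-clay by the 2:1 spreading method:
Δσ ≈ qD²/(D+z)² = 132×2.8²/(2.8+3.85)² = 23.402 kPa
Final effective stress: σ'_f = 39.29 + 23.402 = 62.692 kPa.
σ'_f = 62.692 > σ'_p = 42 kPa, so the stress path crosses the preconsolidation pressure — recompression up to σ'_p, then virgin compression beyond:
S_c = H/(1+e₀)·[C_r·log₁₀(σ'_p/σ'_0) + C_c·log₁₀(σ'_f/σ'_p)]
    = 2.3/1.99 × [0.021×log₁₀(42/39.29) + 0.17×log₁₀(62.692/42)]
    = 1.1558 × [0.00060831 + 0.029574] = 0.03488 m

S_c ≈ 34.9 mm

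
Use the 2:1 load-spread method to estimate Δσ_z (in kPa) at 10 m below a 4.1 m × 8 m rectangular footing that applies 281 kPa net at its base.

Δσ_z ≈ 36.3 kPa

By the 2:1 method the load spreads at 1 horizontal : 2 vertical, so at depth z the loaded area has grown by z in each plan dimension:
Δσ = qBL/((B+z)(L+z)) = 281×4.1×8/((4.1+10)(8+10)) = 36.315 kPa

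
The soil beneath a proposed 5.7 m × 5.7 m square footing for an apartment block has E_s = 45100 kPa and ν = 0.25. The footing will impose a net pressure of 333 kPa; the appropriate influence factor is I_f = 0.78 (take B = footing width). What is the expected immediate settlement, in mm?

Immediate (elastic) settlement: S_e = q·B·(1−ν²)/E_s · I_f.
S_e = 333 × 5.7 × (1 − 0.25²) / 45100 × 0.78
    = 333 × 5.7 × 0.9375 / 45100 × 0.78
    = 0.03078 m = 30.78 mm

S_e ≈ 30.8 mm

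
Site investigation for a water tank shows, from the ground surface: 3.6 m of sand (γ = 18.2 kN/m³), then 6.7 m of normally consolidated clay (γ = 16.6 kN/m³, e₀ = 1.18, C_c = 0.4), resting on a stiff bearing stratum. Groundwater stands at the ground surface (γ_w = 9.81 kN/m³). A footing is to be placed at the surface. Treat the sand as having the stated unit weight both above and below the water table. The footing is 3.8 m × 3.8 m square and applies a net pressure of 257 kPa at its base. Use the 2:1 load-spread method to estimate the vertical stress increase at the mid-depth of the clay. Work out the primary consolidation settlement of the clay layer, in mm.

S_c ≈ 253 mm

Mid-depth of clay below the ground surface: z = 3.6 + 6.7/2 = 6.95 m.
Total vertical stress at mid-clay: σ_v = 18.2×3.6 + 16.6×3.35 = 121.13 kPa.
Pore pressure: u = 9.81×(6.95 − 0) = 68.18 kPa.
Initial effective stress: σ'_0 = σ_v − u = 121.13 − 68.18 = 52.95 kPa.
Stress increase at mid-clay by the 2:1 spreading method:
Δσ = qBL/((B+z)(L+z)) = 257×3.8×3.8/((3.8+6.95)(3.8+6.95)) = 32.113 kPa
Final effective stress: σ'_f = σ'_0 + Δσ = 52.95 + 32.113 = 85.063 kPa.
Normally consolidated clay, so the full stress increment lies on the virgin compression line:
S_c = C_c·H/(1+e₀)·log₁₀(σ'_f/σ'_0) = 0.4×6.7/(1+1.18)×log₁₀(85.063/52.95)
    = 1.2294 × 0.20587 = 0.2531 m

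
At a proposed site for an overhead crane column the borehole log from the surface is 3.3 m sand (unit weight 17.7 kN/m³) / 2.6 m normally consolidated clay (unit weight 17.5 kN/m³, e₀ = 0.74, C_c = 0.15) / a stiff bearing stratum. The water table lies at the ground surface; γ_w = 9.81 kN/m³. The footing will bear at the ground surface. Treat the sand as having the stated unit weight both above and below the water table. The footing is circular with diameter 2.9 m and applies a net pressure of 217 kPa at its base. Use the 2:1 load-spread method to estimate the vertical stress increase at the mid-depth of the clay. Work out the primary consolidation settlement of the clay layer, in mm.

Mid-depth of clay below the ground surface: z = 3.3 + 2.6/2 = 4.6 m.
Total vertical stress at mid-clay: σ_v = 17.7×3.3 + 17.5×1.3 = 81.16 kPa.
Pore pressure: u = 9.81×(4.6 − 0) = 45.126 kPa.
Initial effective stress: σ'_0 = σ_v − u = 81.16 − 45.126 = 36.034 kPa.
Stress increase at mid-clay by the 2:1 spreading method:
Δσ ≈ qD²/(D+z)² = 217×2.9²/(2.9+4.6)² = 32.444 kPa
Final effective stress: σ'_f = σ'_0 + Δσ = 36.034 + 32.444 = 68.478 kPa.
Normally consolidated clay, so the full stress increment lies on the virgin compression line:
S_c = C_c·H/(1+e₀)·log₁₀(σ'_f/σ'_0) = 0.15×2.6/(1+0.74)×log₁₀(68.478/36.034)
    = 0.22414 × 0.27884 = 0.0625 m

S_c ≈ 62.5 mm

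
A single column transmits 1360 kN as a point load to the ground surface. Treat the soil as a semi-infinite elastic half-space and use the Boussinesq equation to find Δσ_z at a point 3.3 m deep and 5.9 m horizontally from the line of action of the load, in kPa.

Δσ_z ≈ 1.65 kPa

Boussinesq vertical stress below a point load on an elastic half-space:
Δσ_z = 3P/(2πz²) · [1 + (r/z)²]^(−5/2)
r/z = 5.9/3.3 = 1.7879; [1+(r/z)²]^(−5/2) = 0.027719.
Δσ_z = 3×1360/(2π×3.3²) × 0.027719 = 59.628 × 0.027719 = 1.653 kPa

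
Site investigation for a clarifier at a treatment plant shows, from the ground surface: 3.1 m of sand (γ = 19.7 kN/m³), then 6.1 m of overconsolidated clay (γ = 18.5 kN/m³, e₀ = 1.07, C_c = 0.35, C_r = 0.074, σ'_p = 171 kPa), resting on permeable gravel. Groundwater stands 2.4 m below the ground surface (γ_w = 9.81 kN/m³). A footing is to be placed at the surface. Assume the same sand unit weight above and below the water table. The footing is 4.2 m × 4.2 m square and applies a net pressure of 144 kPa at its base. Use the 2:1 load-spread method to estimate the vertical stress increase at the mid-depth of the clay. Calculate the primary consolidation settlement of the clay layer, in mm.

S_c ≈ 24.4 mm

Mid-depth of clay below the ground surface: z = 3.1 + 6.1/2 = 6.15 m.
Total vertical stress at mid-clay: σ_v = 19.7×3.1 + 18.5×3.05 = 117.5 kPa.
Pore pressure: u = 9.81×(6.15 − 2.4) = 36.788 kPa.
Initial effective stress: σ'_0 = σ_v − u = 117.5 − 36.788 = 80.712 kPa.
Stress increase at mid-clay by the 2:1 spreading method:
Δσ = qBL/((B+z)(L+z)) = 144×4.2×4.2/((4.2+6.15)(4.2+6.15)) = 23.713 kPa
Final effective stress: σ'_f = 80.712 + 23.713 = 104.43 kPa.
σ'_f = 104.43 ≤ σ'_p = 171 kPa, so the clay remains overconsolidated and only the recompression index applies:
S_c = C_r·H/(1+e₀)·log₁₀(σ'_f/σ'_0) = 0.074×6.1/2.07×log₁₀(104.43/80.712)
    = 0.21807 × 0.11189 = 0.0244 m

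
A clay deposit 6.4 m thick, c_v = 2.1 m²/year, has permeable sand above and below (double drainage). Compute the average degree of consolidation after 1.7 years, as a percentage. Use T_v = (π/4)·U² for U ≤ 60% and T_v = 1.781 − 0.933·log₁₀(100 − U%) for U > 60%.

U ≈ 65.7 %

Drainage path length: H_d = H/2 = 3.2 m (double drainage).
T_v = c_v·t/H_d² = 2.1×1.7/3.2² = 0.34863.
T_v = 0.34863 corresponds to the U > 60% branch:
U = 1 − 10^((1.781 − T_v)/0.933)/100 = 0.6571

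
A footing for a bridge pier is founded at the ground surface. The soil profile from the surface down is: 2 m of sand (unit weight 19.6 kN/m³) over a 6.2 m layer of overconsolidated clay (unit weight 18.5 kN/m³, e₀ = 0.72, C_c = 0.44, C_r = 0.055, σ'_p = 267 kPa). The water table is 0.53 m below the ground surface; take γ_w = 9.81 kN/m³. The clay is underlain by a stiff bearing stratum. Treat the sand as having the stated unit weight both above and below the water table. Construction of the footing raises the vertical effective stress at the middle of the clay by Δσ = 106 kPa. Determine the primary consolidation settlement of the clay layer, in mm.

Mid-depth of clay below the ground surface: z = 2 + 6.2/2 = 5.1 m.
Total vertical stress at mid-clay: σ_v = 19.6×2 + 18.5×3.1 = 96.55 kPa.
Pore pressure: u = 9.81×(5.1 − 0.53) = 44.832 kPa.
Initial effective stress: σ'_0 = σ_v − u = 96.55 − 44.832 = 51.718 kPa.
Final effective stress: σ'_f = 51.718 + 106 = 157.72 kPa.
σ'_f = 157.72 ≤ σ'_p = 267 kPa, so the clay remains overconsolidated and only the recompression index applies:
S_c = C_r·H/(1+e₀)·log₁₀(σ'_f/σ'_0) = 0.055×6.2/1.72×log₁₀(157.72/51.718)
    = 0.19826 × 0.48425 = 0.09601 m

S_c ≈ 96 mm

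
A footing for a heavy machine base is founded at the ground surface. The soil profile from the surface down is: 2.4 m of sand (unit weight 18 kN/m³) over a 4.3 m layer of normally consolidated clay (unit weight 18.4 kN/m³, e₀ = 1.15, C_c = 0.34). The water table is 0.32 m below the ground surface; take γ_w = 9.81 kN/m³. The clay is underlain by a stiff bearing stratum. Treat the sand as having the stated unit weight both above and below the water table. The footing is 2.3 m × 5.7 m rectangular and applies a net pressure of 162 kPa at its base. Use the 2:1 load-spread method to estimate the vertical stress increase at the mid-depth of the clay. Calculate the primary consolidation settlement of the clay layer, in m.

Mid-depth of clay below the ground surface: z = 2.4 + 4.3/2 = 4.55 m.
Total vertical stress at mid-clay: σ_v = 18×2.4 + 18.4×2.15 = 82.76 kPa.
Pore pressure: u = 9.81×(4.55 − 0.32) = 41.496 kPa.
Initial effective stress: σ'_0 = σ_v − u = 82.76 − 41.496 = 41.264 kPa.
Stress increase at mid-clay by the 2:1 spreading method:
Δσ = qBL/((B+z)(L+z)) = 162×2.3×5.7/((2.3+4.55)(5.7+4.55)) = 30.248 kPa
Final effective stress: σ'_f = σ'_0 + Δσ = 41.264 + 30.248 = 71.512 kPa.
Normally consolidated clay, so the full stress increment lies on the virgin compression line:
S_c = C_c·H/(1+e₀)·log₁₀(σ'_f/σ'_0) = 0.34×4.3/(1+1.15)×log₁₀(71.512/41.264)
    = 0.68 × 0.23881 = 0.1624 m

S_c ≈ 0.162 m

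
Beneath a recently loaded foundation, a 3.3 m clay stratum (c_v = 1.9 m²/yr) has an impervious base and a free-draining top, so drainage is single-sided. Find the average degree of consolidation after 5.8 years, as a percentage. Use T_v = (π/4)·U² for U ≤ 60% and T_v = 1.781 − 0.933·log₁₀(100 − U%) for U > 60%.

U ≈ 93.3 %

Drainage path length: H_d = H = 3.3 m (single drainage).
T_v = c_v·t/H_d² = 1.9×5.8/3.3² = 1.0119.
T_v = 1.0119 corresponds to the U > 60% branch:
U = 1 − 10^((1.781 − T_v)/0.933)/100 = 0.9333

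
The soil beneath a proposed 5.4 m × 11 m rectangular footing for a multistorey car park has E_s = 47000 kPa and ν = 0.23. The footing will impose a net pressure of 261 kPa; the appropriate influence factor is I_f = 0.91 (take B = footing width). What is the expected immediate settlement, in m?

S_e ≈ 0.0258 m

Immediate (elastic) settlement: S_e = q·B·(1−ν²)/E_s · I_f.
S_e = 261 × 5.4 × (1 − 0.23²) / 47000 × 0.91
    = 261 × 5.4 × 0.9471 / 47000 × 0.91
    = 0.02584 m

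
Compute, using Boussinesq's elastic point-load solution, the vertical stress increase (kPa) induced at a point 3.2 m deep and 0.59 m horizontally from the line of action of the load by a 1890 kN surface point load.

Boussinesq vertical stress below a point load on an elastic half-space:
Δσ_z = 3P/(2πz²) · [1 + (r/z)²]^(−5/2)
r/z = 0.59/3.2 = 0.18437; [1+(r/z)²]^(−5/2) = 0.91982.
Δσ_z = 3×1890/(2π×3.2²) × 0.91982 = 88.126 × 0.91982 = 81.06 kPa

Δσ_z ≈ 81.1 kPa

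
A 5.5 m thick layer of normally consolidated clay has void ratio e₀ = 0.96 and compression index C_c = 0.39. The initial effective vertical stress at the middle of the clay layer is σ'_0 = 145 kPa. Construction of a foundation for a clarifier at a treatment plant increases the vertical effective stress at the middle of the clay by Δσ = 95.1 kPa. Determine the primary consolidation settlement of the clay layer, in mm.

S_c ≈ 240 mm

Final effective stress: σ'_f = σ'_0 + Δσ = 145 + 95.1 = 240.1 kPa.
Normally consolidated clay, so the full stress increment lies on the virgin compression line:
S_c = C_c·H/(1+e₀)·log₁₀(σ'_f/σ'_0) = 0.39×5.5/(1+0.96)×log₁₀(240.1/145)
    = 1.0944 × 0.21902 = 0.2397 m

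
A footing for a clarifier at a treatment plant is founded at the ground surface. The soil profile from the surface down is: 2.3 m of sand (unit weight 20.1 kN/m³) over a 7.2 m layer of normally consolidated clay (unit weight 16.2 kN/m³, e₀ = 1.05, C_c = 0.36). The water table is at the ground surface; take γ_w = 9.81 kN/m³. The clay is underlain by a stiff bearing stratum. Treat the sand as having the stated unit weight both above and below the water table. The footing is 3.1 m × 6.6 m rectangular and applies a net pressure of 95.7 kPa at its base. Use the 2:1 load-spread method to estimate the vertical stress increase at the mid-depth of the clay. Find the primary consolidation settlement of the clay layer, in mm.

Mid-depth of clay below the ground surface: z = 2.3 + 7.2/2 = 5.9 m.
Total vertical stress at mid-clay: σ_v = 20.1×2.3 + 16.2×3.6 = 104.55 kPa.
Pore pressure: u = 9.81×(5.9 − 0) = 57.879 kPa.
Initial effective stress: σ'_0 = σ_v − u = 104.55 − 57.879 = 46.671 kPa.
Stress increase at mid-clay by the 2:1 spreading method:
Δσ = qBL/((B+z)(L+z)) = 95.7×3.1×6.6/((3.1+5.9)(6.6+5.9)) = 17.405 kPa
Final effective stress: σ'_f = σ'_0 + Δσ = 46.671 + 17.405 = 64.076 kPa.
Normally consolidated clay, so the full stress increment lies on the virgin compression line:
S_c = C_c·H/(1+e₀)·log₁₀(σ'_f/σ'_0) = 0.36×7.2/(1+1.05)×log₁₀(64.076/46.671)
    = 1.2644 × 0.13765 = 0.174 m

S_c ≈ 174 mm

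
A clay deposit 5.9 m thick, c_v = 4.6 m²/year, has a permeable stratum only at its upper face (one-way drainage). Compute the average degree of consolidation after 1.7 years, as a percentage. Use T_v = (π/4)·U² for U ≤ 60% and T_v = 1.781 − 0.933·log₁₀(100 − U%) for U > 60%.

U ≈ 53.5 %

Drainage path length: H_d = H = 5.9 m (single drainage).
T_v = c_v·t/H_d² = 4.6×1.7/5.9² = 0.22465.
T_v = 0.22465 corresponds to the U ≤ 60% branch:
U = √(4T_v/π) = 0.5348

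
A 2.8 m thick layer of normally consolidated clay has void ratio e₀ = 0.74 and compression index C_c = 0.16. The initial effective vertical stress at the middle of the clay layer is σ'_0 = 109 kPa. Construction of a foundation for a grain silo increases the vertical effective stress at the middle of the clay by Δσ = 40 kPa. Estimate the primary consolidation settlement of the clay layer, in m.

Final effective stress: σ'_f = σ'_0 + Δσ = 109 + 40 = 149 kPa.
Normally consolidated clay, so the full stress increment lies on the virgin compression line:
S_c = C_c·H/(1+e₀)·log₁₀(σ'_f/σ'_0) = 0.16×2.8/(1+0.74)×log₁₀(149/109)
    = 0.25747 × 0.13576 = 0.03495 m

S_c ≈ 0.035 m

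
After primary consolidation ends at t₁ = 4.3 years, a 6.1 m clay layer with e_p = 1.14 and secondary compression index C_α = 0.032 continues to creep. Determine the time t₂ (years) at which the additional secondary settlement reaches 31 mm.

S_s = C_α·H/(1+e_p)·log₁₀(t₂/t₁) ⇒ log₁₀(t₂/t₁) = S_s·(1+e_p)/(C_α·H).
log₁₀(t₂/t₁) = 0.031 × (1+1.14) / (0.032×6.1) = 0.3399
t₂ = t₁ × 10^0.3399 = 4.3 × 2.187 = 9.404 years

t₂ ≈ 9.4 years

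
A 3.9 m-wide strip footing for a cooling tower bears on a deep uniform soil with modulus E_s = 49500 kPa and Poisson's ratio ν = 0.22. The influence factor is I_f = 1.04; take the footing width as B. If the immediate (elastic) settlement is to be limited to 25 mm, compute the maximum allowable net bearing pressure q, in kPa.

q ≈ 321 kPa

S_e = q·B·(1−ν²)/E_s · I_f  ⇒  q = S_e·E_s / (B·(1−ν²)·I_f).
q = 0.025 × 49500 / (3.9 × 0.9516 × 1.04) = 320.6 kPa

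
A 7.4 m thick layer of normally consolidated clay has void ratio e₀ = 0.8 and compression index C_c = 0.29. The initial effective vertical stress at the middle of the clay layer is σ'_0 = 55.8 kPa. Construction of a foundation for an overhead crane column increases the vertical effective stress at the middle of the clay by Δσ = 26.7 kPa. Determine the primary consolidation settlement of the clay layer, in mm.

Final effective stress: σ'_f = σ'_0 + Δσ = 55.8 + 26.7 = 82.5 kPa.
Normally consolidated clay, so the full stress increment lies on the virgin compression line:
S_c = C_c·H/(1+e₀)·log₁₀(σ'_f/σ'_0) = 0.29×7.4/(1+0.8)×log₁₀(82.5/55.8)
    = 1.1922 × 0.16982 = 0.2025 m

S_c ≈ 202 mm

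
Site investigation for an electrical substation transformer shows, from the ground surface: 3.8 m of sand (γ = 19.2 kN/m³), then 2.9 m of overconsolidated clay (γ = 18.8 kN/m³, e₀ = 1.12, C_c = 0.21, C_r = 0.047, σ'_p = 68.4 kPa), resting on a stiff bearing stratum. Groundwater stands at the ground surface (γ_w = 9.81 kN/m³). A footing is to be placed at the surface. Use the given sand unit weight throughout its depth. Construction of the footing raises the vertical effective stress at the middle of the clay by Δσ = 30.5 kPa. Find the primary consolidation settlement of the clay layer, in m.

Mid-depth of clay below the ground surface: z = 3.8 + 2.9/2 = 5.25 m.
Total vertical stress at mid-clay: σ_v = 19.2×3.8 + 18.8×1.45 = 100.22 kPa.
Pore pressure: u = 9.81×(5.25 − 0) = 51.503 kPa.
Initial effective stress: σ'_0 = σ_v − u = 100.22 − 51.503 = 48.717 kPa.
Final effective stress: σ'_f = 48.717 + 30.5 = 79.217 kPa.
σ'_f = 79.217 > σ'_p = 68.4 kPa, so the stress path crosses the preconsolidation pressure — recompression up to σ'_p, then virgin compression beyond:
S_c = H/(1+e₀)·[C_r·log₁₀(σ'_p/σ'_0) + C_c·log₁₀(σ'_f/σ'_p)]
    = 2.9/2.12 × [0.047×log₁₀(68.4/48.717) + 0.21×log₁₀(79.217/68.4)]
    = 1.3679 × [0.0069267 + 0.01339] = 0.02779 m

S_c ≈ 0.0278 m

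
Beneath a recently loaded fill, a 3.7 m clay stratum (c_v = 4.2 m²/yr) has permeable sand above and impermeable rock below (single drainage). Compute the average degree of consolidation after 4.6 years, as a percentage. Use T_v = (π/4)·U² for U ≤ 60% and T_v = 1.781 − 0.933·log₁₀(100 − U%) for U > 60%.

Drainage path length: H_d = H = 3.7 m (single drainage).
T_v = c_v·t/H_d² = 4.2×4.6/3.7² = 1.4112.
T_v = 1.4112 corresponds to the U > 60% branch:
U = 1 − 10^((1.781 − T_v)/0.933)/100 = 0.9751

U ≈ 97.5 %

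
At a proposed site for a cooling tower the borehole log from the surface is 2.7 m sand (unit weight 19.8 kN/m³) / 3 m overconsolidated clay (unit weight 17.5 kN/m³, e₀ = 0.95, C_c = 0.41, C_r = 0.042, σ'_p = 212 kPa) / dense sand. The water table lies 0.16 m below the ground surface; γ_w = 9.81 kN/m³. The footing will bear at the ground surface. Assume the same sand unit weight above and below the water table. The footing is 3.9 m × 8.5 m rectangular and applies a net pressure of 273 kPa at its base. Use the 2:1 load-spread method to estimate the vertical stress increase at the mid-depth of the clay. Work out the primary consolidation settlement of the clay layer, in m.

Mid-depth of clay below the ground surface: z = 2.7 + 3/2 = 4.2 m.
Total vertical stress at mid-clay: σ_v = 19.8×2.7 + 17.5×1.5 = 79.71 kPa.
Pore pressure: u = 9.81×(4.2 − 0.16) = 39.632 kPa.
Initial effective stress: σ'_0 = σ_v − u = 79.71 − 39.632 = 40.078 kPa.
Stress increase at mid-clay by the 2:1 spreading method:
Δσ = qBL/((B+z)(L+z)) = 273×3.9×8.5/((3.9+4.2)(8.5+4.2)) = 87.975 kPa
Final effective stress: σ'_f = 40.078 + 87.975 = 128.05 kPa.
σ'_f = 128.05 ≤ σ'_p = 212 kPa, so the clay remains overconsolidated and only the recompression index applies:
S_c = C_r·H/(1+e₀)·log₁₀(σ'_f/σ'_0) = 0.042×3/1.95×log₁₀(128.05/40.078)
    = 0.064617 × 0.50447 = 0.0326 m

S_c ≈ 0.0326 m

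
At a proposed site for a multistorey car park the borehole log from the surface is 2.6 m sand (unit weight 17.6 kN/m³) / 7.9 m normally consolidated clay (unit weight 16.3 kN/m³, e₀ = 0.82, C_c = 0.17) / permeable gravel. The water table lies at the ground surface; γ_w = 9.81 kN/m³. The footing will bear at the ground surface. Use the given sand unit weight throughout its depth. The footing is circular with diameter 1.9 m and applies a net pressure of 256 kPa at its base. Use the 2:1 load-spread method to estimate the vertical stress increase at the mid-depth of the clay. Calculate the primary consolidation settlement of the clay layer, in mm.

Mid-depth of clay below the ground surface: z = 2.6 + 7.9/2 = 6.55 m.
Total vertical stress at mid-clay: σ_v = 17.6×2.6 + 16.3×3.95 = 110.15 kPa.
Pore pressure: u = 9.81×(6.55 − 0) = 64.255 kPa.
Initial effective stress: σ'_0 = σ_v − u = 110.15 − 64.255 = 45.895 kPa.
Stress increase at mid-clay by the 2:1 spreading method:
Δσ ≈ qD²/(D+z)² = 256×1.9²/(1.9+6.55)² = 12.943 kPa
Final effective stress: σ'_f = σ'_0 + Δσ = 45.895 + 12.943 = 58.838 kPa.
Normally consolidated clay, so the full stress increment lies on the virgin compression line:
S_c = C_c·H/(1+e₀)·log₁₀(σ'_f/σ'_0) = 0.17×7.9/(1+0.82)×log₁₀(58.838/45.895)
    = 0.73791 × 0.10789 = 0.07961 m

S_c ≈ 79.6 mm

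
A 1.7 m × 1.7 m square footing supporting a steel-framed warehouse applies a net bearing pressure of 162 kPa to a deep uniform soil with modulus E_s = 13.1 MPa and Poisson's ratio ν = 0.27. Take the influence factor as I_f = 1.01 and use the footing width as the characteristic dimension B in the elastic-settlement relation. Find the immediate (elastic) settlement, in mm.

S_e ≈ 19.7 mm

Immediate (elastic) settlement: S_e = q·B·(1−ν²)/E_s · I_f.
E_s = 13.1 MPa = 13100 kPa.
S_e = 162 × 1.7 × (1 − 0.27²) / 13100 × 1.01
    = 162 × 1.7 × 0.9271 / 13100 × 1.01
    = 0.01969 m = 19.69 mm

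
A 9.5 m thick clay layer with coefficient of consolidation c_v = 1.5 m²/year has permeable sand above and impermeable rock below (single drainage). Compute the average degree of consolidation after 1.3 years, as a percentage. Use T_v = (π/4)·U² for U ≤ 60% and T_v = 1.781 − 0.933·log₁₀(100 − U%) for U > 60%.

U ≈ 16.6 %

Drainage path length: H_d = H = 9.5 m (single drainage).
T_v = c_v·t/H_d² = 1.5×1.3/9.5² = 0.021607.
T_v = 0.021607 corresponds to the U ≤ 60% branch:
U = √(4T_v/π) = 0.1659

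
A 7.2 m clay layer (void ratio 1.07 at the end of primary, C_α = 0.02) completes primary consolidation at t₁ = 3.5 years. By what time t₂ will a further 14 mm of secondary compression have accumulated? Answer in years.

S_s = C_α·H/(1+e_p)·log₁₀(t₂/t₁) ⇒ log₁₀(t₂/t₁) = S_s·(1+e_p)/(C_α·H).
log₁₀(t₂/t₁) = 0.014 × (1+1.07) / (0.02×7.2) = 0.2013
t₂ = t₁ × 10^0.2013 = 3.5 × 1.589 = 5.563 years

t₂ ≈ 5.56 years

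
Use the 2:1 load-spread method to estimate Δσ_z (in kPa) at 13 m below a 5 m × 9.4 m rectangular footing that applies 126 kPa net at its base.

Δσ_z ≈ 14.7 kPa

By the 2:1 method the load spreads at 1 horizontal : 2 vertical, so at depth z the loaded area has grown by z in each plan dimension:
Δσ = qBL/((B+z)(L+z)) = 126×5×9.4/((5+13)(9.4+13)) = 14.688 kPa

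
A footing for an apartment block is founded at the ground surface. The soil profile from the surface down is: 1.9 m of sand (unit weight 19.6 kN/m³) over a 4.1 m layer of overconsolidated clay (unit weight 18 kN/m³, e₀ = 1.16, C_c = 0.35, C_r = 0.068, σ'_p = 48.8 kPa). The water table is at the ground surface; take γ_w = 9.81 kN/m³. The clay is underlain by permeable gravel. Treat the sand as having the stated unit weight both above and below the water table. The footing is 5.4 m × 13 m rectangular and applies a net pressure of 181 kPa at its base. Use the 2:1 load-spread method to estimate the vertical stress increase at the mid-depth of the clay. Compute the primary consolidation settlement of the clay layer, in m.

S_c ≈ 0.267 m

Mid-depth of clay below the ground surface: z = 1.9 + 4.1/2 = 3.95 m.
Total vertical stress at mid-clay: σ_v = 19.6×1.9 + 18×2.05 = 74.14 kPa.
Pore pressure: u = 9.81×(3.95 − 0) = 38.75 kPa.
Initial effective stress: σ'_0 = σ_v − u = 74.14 − 38.75 = 35.39 kPa.
Stress increase at mid-clay by the 2:1 spreading method:
Δσ = qBL/((B+z)(L+z)) = 181×5.4×13/((5.4+3.95)(13+3.95)) = 80.174 kPa
Final effective stress: σ'_f = 35.39 + 80.174 = 115.56 kPa.
σ'_f = 115.56 > σ'_p = 48.8 kPa, so the stress path crosses the preconsolidation pressure — recompression up to σ'_p, then virgin compression beyond:
S_c = H/(1+e₀)·[C_r·log₁₀(σ'_p/σ'_0) + C_c·log₁₀(σ'_f/σ'_p)]
    = 4.1/2.16 × [0.068×log₁₀(48.8/35.39) + 0.35×log₁₀(115.56/48.8)]
    = 1.8981 × [0.0094887 + 0.13104] = 0.2667 m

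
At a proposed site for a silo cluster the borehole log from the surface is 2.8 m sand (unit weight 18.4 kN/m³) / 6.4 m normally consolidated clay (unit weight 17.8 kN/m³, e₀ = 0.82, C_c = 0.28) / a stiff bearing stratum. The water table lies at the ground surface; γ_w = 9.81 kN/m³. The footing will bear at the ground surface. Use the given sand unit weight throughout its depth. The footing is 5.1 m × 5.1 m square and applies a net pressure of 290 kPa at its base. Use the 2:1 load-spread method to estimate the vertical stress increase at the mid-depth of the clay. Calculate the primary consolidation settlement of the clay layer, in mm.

S_c ≈ 344 mm

Mid-depth of clay below the ground surface: z = 2.8 + 6.4/2 = 6 m.
Total vertical stress at mid-clay: σ_v = 18.4×2.8 + 17.8×3.2 = 108.48 kPa.
Pore pressure: u = 9.81×(6 − 0) = 58.86 kPa.
Initial effective stress: σ'_0 = σ_v − u = 108.48 − 58.86 = 49.62 kPa.
Stress increase at mid-clay by the 2:1 spreading method:
Δσ = qBL/((B+z)(L+z)) = 290×5.1×5.1/((5.1+6)(5.1+6)) = 61.22 kPa
Final effective stress: σ'_f = σ'_0 + Δσ = 49.62 + 61.22 = 110.84 kPa.
Normally consolidated clay, so the full stress increment lies on the virgin compression line:
S_c = C_c·H/(1+e₀)·log₁₀(σ'_f/σ'_0) = 0.28×6.4/(1+0.82)×log₁₀(110.84/49.62)
    = 0.98462 × 0.34904 = 0.3437 m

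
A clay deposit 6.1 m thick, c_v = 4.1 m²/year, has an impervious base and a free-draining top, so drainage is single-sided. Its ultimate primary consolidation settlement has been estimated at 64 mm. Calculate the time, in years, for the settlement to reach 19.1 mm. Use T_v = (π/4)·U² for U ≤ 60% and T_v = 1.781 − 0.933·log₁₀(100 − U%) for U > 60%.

Drainage path length: H_d = H = 6.1 m (single drainage).
U = S(t)/S_ult = 19.1/64 = 0.2984.
U ≤ 60%: T_v = (π/4)·U² = (π/4)×0.29844² = 0.069951.
t = T_v·H_d²/c_v = 0.069951×6.1²/4.1 = 0.6348 years.

t ≈ 0.635 years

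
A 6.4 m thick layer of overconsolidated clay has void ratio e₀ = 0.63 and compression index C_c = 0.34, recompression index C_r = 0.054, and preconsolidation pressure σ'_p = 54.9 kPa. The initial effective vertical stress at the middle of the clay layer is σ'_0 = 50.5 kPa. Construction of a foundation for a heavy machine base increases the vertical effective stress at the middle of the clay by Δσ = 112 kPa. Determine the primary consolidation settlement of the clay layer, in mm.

Final effective stress: σ'_f = 50.5 + 112 = 162.5 kPa.
σ'_f = 162.5 > σ'_p = 54.9 kPa, so the stress path crosses the preconsolidation pressure — recompression up to σ'_p, then virgin compression beyond:
S_c = H/(1+e₀)·[C_r·log₁₀(σ'_p/σ'_0) + C_c·log₁₀(σ'_f/σ'_p)]
    = 6.4/1.63 × [0.054×log₁₀(54.9/50.5) + 0.34×log₁₀(162.5/54.9)]
    = 3.9264 × [0.0019592 + 0.16024] = 0.6369 m

S_c ≈ 637 mm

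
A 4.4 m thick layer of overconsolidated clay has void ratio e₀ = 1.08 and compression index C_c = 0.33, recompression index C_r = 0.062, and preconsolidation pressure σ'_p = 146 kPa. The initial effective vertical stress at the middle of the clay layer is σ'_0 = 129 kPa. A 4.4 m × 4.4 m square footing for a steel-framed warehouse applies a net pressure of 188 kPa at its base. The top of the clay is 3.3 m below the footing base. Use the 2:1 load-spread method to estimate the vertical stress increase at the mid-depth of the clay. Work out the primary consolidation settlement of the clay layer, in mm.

Mid-depth of clay below the footing base: z = 3.3 + 4.4/2 = 5.5 m.
Stress increase at mid-clay by the 2:1 spreading method:
Δσ = qBL/((B+z)(L+z)) = 188×4.4×4.4/((4.4+5.5)(4.4+5.5)) = 37.136 kPa
Final effective stress: σ'_f = 129 + 37.136 = 166.14 kPa.
σ'_f = 166.14 > σ'_p = 146 kPa, so the stress path crosses the preconsolidation pressure — recompression up to σ'_p, then virgin compression beyond:
S_c = H/(1+e₀)·[C_r·log₁₀(σ'_p/σ'_0) + C_c·log₁₀(σ'_f/σ'_p)]
    = 4.4/2.08 × [0.062×log₁₀(146/129) + 0.33×log₁₀(166.14/146)]
    = 2.1154 × [0.0033333 + 0.01852] = 0.04623 m

S_c ≈ 46.2 mm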